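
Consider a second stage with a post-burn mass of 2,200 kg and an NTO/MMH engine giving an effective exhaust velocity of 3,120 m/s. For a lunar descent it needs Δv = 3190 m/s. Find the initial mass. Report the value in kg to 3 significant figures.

initial mass ≈ 6120 kg

Using Δv = v_e ln(m₀/m_f): m₀/m_f = exp(Δv / v_e) = exp(3190 / 3120.0) = exp(1.0224) = 2.7800.
m₀ = m_f × 2.7800 = 2,200 × 2.7800 = 6,116 kg.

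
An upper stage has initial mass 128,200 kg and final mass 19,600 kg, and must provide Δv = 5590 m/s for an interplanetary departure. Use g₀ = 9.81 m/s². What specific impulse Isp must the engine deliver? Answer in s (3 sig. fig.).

Isp ≈ 303 s

ln(m₀/m_f) = ln(128200/19600) = ln(6.541) = 1.8781.
v_e = Δv / ln(m₀/m_f) = 5590 / 1.8781 = 2976.5 m/s.
Isp = v_e / g₀ = 2976.5 / 9.81 = 303.4 s.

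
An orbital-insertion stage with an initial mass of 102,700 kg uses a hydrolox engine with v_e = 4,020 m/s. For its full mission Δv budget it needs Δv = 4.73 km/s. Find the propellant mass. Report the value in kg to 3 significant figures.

propellant mass ≈ 71000 kg

By the Tsiolkovsky rocket equation, m₀/m_f = exp(Δv / v_e) = exp(4730 / 4020.0) = exp(1.1766) = 3.2434.
m_f = 102,700 / 3.2434 = 31,664.3 kg, so propellant = m₀ − m_f = 102,700 − 31,664.3 = 71,035.7 kg.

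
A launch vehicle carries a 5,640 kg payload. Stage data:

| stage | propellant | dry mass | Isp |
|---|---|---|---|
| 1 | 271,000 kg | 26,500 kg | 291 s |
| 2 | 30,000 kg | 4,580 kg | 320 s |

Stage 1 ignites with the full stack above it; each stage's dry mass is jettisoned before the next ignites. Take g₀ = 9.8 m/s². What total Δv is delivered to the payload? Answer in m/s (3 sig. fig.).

Ignition mass of stage 1 = 271,000+26,500 + 30,000+4,580 + 5,640 = 337,720 kg.
Stage 1: m₀ = 337,720 kg, m_f = 337,720 − 271,000 = 66,720 kg; Δv = 291×9.8×ln(5.062) = 2851.8×1.6217 ≈ 4625 m/s.
Stage 2: m₀ = 40,220 kg, m_f = 40,220 − 30,000 = 10,220 kg; Δv = 320×9.8×ln(3.935) = 3136.0×1.3700 ≈ 4296 m/s.
Total Δv = 4625 + 4296 = 8921 m/s.

Δv ≈ 8920 m/s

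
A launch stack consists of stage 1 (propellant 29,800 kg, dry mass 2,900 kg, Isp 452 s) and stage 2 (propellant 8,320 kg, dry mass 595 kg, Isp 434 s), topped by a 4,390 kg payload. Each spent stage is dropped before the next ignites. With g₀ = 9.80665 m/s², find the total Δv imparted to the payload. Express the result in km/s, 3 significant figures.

Δv ≈ 8.80 km/s

Ignition mass of stage 1 = 29,800+2,900 + 8,320+595 + 4,390 = 46,005 kg.
Stage 1: m₀ = 46,005 kg, m_f = 46,005 − 29,800 = 16,205 kg; Δv = 452×9.80665×ln(2.839) = 4432.6×1.0434 ≈ 4625 m/s.
Stage 2: m₀ = 13,305 kg, m_f = 13,305 − 8,320 = 4,985 kg; Δv = 434×9.80665×ln(2.669) = 4256.1×0.9817 ≈ 4178 m/s.
Total Δv = 4625 + 4178 = 8803 m/s.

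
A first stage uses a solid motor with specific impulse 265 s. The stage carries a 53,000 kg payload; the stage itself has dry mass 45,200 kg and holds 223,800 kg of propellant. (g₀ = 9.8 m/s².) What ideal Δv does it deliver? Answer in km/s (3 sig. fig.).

Δv ≈ 3.08 km/s

v_e = Isp · g₀ = 265 × 9.8 = 2597.0 m/s.
m₀ = payload + dry + propellant = 53,000 + 45,200 + 223,800 = 322,000 kg.
m_f = payload + dry = 53,000 + 45,200 = 98,200 kg.
Δv = v_e · ln(m₀/m_f) = 2597.0 × ln(3.279) = 2597.0 × 1.1875 ≈ 3084.1 m/s.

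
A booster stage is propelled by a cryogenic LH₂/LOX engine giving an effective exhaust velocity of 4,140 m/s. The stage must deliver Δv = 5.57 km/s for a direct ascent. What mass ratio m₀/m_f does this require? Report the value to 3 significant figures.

mass ratio ≈ 3.84

Using Δv = v_e ln(m₀/m_f): m₀/m_f = exp(Δv / v_e) = exp(5570 / 4140.0) = exp(1.3454) = 3.8398.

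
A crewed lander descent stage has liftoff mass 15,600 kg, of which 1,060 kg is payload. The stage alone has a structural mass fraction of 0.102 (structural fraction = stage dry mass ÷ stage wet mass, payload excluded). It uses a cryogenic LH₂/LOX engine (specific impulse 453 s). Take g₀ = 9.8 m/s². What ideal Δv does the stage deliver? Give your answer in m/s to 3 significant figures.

Δv ≈ 8050 m/s

Stage wet mass = m₀ − payload = 15,600 − 1,060 = 14,540 kg.
Stage dry mass = ε × stage wet mass = 0.102 × 14,540 = 1,483.08 kg.
Burnout mass m_f = stage dry + payload = 1,483.08 + 1,060 = 2,543.08 kg.
v_e = Isp · g₀ = 453 × 9.8 = 4439.4 m/s.
Using Δv = v_e ln(m₀/m_f): Δv = v_e · ln(15,600/2,543.08) = 4439.4 × ln(6.134) = 4439.4 × 1.8139 ≈ 8053 m/s.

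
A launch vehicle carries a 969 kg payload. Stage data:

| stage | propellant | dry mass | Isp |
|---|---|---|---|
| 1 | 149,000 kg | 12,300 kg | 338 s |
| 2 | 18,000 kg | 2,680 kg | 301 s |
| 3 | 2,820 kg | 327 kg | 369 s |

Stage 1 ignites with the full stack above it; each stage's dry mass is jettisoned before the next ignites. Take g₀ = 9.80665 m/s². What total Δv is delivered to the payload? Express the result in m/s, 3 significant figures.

Δv ≈ 13300 m/s

Ignition mass of stage 1 = 149,000+12,300 + 18,000+2,680 + 2,820+327 + 969 = 186,096 kg.
Stage 1: m₀ = 186,096 kg, m_f = 186,096 − 149,000 = 37,096 kg; Δv = 338×9.80665×ln(5.017) = 3314.6×1.6128 ≈ 5346 m/s.
Stage 2: m₀ = 24,796 kg, m_f = 24,796 − 18,000 = 6,796 kg; Δv = 301×9.80665×ln(3.649) = 2951.8×1.2943 ≈ 3821 m/s.
Stage 3: m₀ = 4,116 kg, m_f = 4,116 − 2,820 = 1,296 kg; Δv = 369×9.80665×ln(3.176) = 3618.7×1.1556 ≈ 4182 m/s.
Total Δv = 5346 + 3821 + 4182 = 13349 m/s.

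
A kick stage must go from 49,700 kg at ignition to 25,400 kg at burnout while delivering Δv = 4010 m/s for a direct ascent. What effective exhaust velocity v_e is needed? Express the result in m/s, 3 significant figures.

v_e ≈ 5970 m/s

ln(m₀/m_f) = ln(49700/25400) = ln(1.957) = 0.6713.
By the Tsiolkovsky rocket equation, v_e = Δv / ln(m₀/m_f) = 4010 / 0.6713 = 5973.9 m/s.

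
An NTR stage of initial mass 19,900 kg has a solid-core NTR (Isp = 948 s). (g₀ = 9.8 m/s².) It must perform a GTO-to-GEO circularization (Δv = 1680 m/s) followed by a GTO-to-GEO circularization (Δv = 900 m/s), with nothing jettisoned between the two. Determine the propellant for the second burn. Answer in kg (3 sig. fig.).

propellant for the second burn ≈ 1530 kg

v_e = Isp · g₀ = 948 × 9.8 = 9290.4 m/s.
After the first burn: m = 19900 × exp(−1680/9290.4) = 19900 × 0.83458 = 16,608.1 kg.
After the second burn: m = 16,608.1 × exp(−900/9290.4) = 16,608.1 × 0.90767 = 15,074.7 kg.
Second-burn propellant = 16,608.1 − 15,074.7 = 1,533.4 kg.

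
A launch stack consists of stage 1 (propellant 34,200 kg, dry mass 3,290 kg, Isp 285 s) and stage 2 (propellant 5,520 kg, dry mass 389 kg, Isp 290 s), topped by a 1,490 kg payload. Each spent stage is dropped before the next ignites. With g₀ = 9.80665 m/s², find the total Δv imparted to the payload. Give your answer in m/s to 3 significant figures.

Δv ≈ 7910 m/s

Ignition mass of stage 1 = 34,200+3,290 + 5,520+389 + 1,490 = 44,889 kg.
Stage 1: m₀ = 44,889 kg, m_f = 44,889 − 34,200 = 10,689 kg; Δv = 285×9.80665×ln(4.2) = 2794.9×1.4350 ≈ 4011 m/s.
Stage 2: m₀ = 7,399 kg, m_f = 7,399 − 5,520 = 1,879 kg; Δv = 290×9.80665×ln(3.938) = 2843.9×1.3706 ≈ 3898 m/s.
Total Δv = 4011 + 3898 = 7909 m/s.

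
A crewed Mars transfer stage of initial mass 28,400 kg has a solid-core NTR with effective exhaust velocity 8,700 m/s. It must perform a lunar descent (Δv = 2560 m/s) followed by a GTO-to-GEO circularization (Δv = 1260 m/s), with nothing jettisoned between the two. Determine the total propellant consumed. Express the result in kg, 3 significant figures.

total propellant consumed ≈ 10100 kg

After the first burn: m = 28400 × exp(−2560/8700.0) = 28400 × 0.74509 = 21,160.6 kg.
After the second burn: m = 21,160.6 × exp(−1260/8700.0) = 21,160.6 × 0.86517 = 18,307.5 kg.
Total propellant = m₀ − m_final = 28400 − 18,307.5 = 10,092.5 kg.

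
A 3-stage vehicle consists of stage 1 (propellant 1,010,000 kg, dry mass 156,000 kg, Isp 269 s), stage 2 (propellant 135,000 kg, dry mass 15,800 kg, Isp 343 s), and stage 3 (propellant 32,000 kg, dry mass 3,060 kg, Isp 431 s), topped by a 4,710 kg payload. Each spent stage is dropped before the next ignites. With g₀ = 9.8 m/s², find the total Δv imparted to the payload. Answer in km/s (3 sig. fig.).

Δv ≈ 14.6 km/s

Ignition mass of stage 1 = 1,010,000+156,000 + 135,000+15,800 + 32,000+3,060 + 4,710 = 1,356,570 kg.
Stage 1: m₀ = 1,356,570 kg, m_f = 1,356,570 − 1,010,000 = 346,570 kg; Δv = 269×9.8×ln(3.914) = 2636.2×1.3646 ≈ 3597 m/s.
Stage 2: m₀ = 190,570 kg, m_f = 190,570 − 135,000 = 55,570 kg; Δv = 343×9.8×ln(3.429) = 3361.4×1.2324 ≈ 4143 m/s.
Stage 3: m₀ = 39,770 kg, m_f = 39,770 − 32,000 = 7,770 kg; Δv = 431×9.8×ln(5.118) = 4223.8×1.6328 ≈ 6897 m/s.
Total Δv = 3597 + 4143 + 6897 = 14637 m/s.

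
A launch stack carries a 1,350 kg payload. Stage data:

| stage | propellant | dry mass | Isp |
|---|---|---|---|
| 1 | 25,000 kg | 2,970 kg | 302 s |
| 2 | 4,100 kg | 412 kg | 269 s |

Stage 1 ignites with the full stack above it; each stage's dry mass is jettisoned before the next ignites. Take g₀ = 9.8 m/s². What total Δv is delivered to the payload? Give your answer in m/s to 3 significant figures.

Ignition mass of stage 1 = 25,000+2,970 + 4,100+412 + 1,350 = 33,832 kg.
Stage 1: m₀ = 33,832 kg, m_f = 33,832 − 25,000 = 8,832 kg; Δv = 302×9.8×ln(3.831) = 2959.6×1.3430 ≈ 3975 m/s.
Stage 2: m₀ = 5,862 kg, m_f = 5,862 − 4,100 = 1,762 kg; Δv = 269×9.8×ln(3.327) = 2636.2×1.2020 ≈ 3169 m/s.
Total Δv = 3975 + 3169 = 7144 m/s.

Δv ≈ 7140 m/s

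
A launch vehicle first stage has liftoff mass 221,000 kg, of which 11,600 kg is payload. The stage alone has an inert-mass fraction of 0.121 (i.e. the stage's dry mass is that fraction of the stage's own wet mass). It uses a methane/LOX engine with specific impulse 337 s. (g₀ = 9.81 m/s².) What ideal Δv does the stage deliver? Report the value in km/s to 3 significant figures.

Stage wet mass = m₀ − payload = 221,000 − 11,600 = 209,400 kg.
Stage dry mass = ε × stage wet mass = 0.121 × 209,400 = 25,337.4 kg.
Burnout mass m_f = stage dry + payload = 25,337.4 + 11,600 = 36,937.4 kg.
v_e = Isp · g₀ = 337 × 9.81 = 3306.0 m/s.
By the Tsiolkovsky rocket equation, Δv = v_e · ln(221,000/36,937.4) = 3306.0 × ln(5.983) = 3306.0 × 1.7889 ≈ 5914 m/s.

Δv ≈ 5.91 km/s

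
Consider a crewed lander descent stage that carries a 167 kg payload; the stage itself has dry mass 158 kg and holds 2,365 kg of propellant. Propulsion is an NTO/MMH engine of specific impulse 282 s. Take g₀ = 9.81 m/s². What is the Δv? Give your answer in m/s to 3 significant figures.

Δv ≈ 5850 m/s

v_e = Isp · g₀ = 282 × 9.81 = 2766.4 m/s.
m₀ = payload + dry + propellant = 167 + 158 + 2,365 = 2,690 kg.
m_f = payload + dry = 167 + 158 = 325 kg.
Using Δv = v_e ln(m₀/m_f): Δv = v_e · ln(m₀/m_f) = 2766.4 × ln(8.277) = 2766.4 × 2.1135 ≈ 5846.7 m/s.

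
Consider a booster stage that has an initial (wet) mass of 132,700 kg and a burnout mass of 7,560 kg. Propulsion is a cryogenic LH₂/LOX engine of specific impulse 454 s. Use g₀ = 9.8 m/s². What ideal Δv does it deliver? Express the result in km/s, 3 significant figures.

v_e = Isp · g₀ = 454 × 9.8 = 4449.2 m/s.
Using Δv = v_e ln(m₀/m_f): Δv = v_e · ln(m₀/m_f) = 4449.2 × ln(17.55) = 4449.2 × 2.8652 ≈ 12747.9 m/s.

Δv ≈ 12.7 km/s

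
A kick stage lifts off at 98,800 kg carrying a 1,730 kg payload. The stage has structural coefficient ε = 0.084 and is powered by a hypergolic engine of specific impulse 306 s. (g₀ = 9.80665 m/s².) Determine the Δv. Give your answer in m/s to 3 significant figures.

Δv ≈ 6910 m/s

Stage wet mass = m₀ − payload = 98,800 − 1,730 = 97,070 kg.
Stage dry mass = ε × stage wet mass = 0.084 × 97,070 = 8,153.88 kg.
Burnout mass m_f = stage dry + payload = 8,153.88 + 1,730 = 9,883.88 kg.
v_e = Isp · g₀ = 306 × 9.80665 = 3000.8 m/s.
Δv = v_e · ln(98,800/9,883.88) = 3000.8 × ln(9.996) = 3000.8 × 2.3022 ≈ 6908 m/s.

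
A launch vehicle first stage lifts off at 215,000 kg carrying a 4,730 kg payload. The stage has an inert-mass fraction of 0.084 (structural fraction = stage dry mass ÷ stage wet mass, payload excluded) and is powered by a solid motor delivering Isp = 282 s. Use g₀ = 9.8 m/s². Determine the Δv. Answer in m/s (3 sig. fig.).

Δv ≈ 6250 m/s

Stage wet mass = m₀ − payload = 215,000 − 4,730 = 210,270 kg.
Stage dry mass = ε × stage wet mass = 0.084 × 210,270 = 17,662.7 kg.
Burnout mass m_f = stage dry + payload = 17,662.7 + 4,730 = 22,392.7 kg.
v_e = Isp · g₀ = 282 × 9.8 = 2763.6 m/s.
Δv = v_e · ln(215,000/22,392.7) = 2763.6 × ln(9.601) = 2763.6 × 2.2619 ≈ 6251 m/s.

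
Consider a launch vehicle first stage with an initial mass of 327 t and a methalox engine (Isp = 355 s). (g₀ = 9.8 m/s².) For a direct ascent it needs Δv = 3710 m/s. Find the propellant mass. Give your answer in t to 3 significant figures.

propellant mass ≈ 214 t

v_e = Isp · g₀ = 355 × 9.8 = 3479.0 m/s.
m₀/m_f = exp(Δv / v_e) = exp(3710 / 3479.0) = exp(1.0664) = 2.9049.
m_f = 327 / 2.9049 = 112.568 t, so propellant = m₀ − m_f = 327 − 112.568 = 214.432 t.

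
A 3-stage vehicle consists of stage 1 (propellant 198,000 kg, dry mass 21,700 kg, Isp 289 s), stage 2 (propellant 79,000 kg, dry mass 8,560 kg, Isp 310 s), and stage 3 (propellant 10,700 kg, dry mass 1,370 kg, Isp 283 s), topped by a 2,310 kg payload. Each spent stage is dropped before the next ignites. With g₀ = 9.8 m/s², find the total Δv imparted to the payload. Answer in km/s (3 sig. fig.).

Ignition mass of stage 1 = 198,000+21,700 + 79,000+8,560 + 10,700+1,370 + 2,310 = 321,640 kg.
Stage 1: m₀ = 321,640 kg, m_f = 321,640 − 198,000 = 123,640 kg; Δv = 289×9.8×ln(2.601) = 2832.2×0.9561 ≈ 2708 m/s.
Stage 2: m₀ = 101,940 kg, m_f = 101,940 − 79,000 = 22,940 kg; Δv = 310×9.8×ln(4.444) = 3038.0×1.4915 ≈ 4531 m/s.
Stage 3: m₀ = 14,380 kg, m_f = 14,380 − 10,700 = 3,680 kg; Δv = 283×9.8×ln(3.908) = 2773.4×1.3629 ≈ 3780 m/s.
Total Δv = 2708 + 4531 + 3780 = 11019 m/s.

Δv ≈ 11.0 km/s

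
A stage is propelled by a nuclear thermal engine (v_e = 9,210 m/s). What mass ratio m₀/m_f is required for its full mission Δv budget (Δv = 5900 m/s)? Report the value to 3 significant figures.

From the ideal rocket equation, m₀/m_f = exp(Δv / v_e) = exp(5900 / 9210.0) = exp(0.6406) = 1.8976.

mass ratio ≈ 1.90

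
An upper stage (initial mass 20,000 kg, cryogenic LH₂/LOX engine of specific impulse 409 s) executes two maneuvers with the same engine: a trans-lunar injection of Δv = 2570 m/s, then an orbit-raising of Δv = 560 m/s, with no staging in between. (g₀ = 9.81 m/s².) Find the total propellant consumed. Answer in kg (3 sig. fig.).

total propellant consumed ≈ 10800 kg

v_e = Isp · g₀ = 409 × 9.81 = 4012.3 m/s.
After the first burn: m = 20000 × exp(−2570/4012.3) = 20000 × 0.52701 = 10,540.2 kg.
After the second burn: m = 10,540.2 × exp(−560/4012.3) = 10,540.2 × 0.86973 = 9,167.13 kg.
Total propellant = m₀ − m_final = 20000 − 9,167.13 = 10,832.87 kg.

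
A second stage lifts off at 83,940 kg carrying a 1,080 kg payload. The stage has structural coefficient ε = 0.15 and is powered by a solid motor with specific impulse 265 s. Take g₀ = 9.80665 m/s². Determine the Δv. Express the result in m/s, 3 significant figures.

Δv ≈ 4750 m/s

Stage wet mass = m₀ − payload = 83,940 − 1,080 = 82,860 kg.
Stage dry mass = ε × stage wet mass = 0.15 × 82,860 = 12,429 kg.
Burnout mass m_f = stage dry + payload = 12,429 + 1,080 = 13,509 kg.
v_e = Isp · g₀ = 265 × 9.80665 = 2598.8 m/s.
By the Tsiolkovsky rocket equation, Δv = v_e · ln(83,940/13,509) = 2598.8 × ln(6.214) = 2598.8 × 1.8267 ≈ 4747 m/s.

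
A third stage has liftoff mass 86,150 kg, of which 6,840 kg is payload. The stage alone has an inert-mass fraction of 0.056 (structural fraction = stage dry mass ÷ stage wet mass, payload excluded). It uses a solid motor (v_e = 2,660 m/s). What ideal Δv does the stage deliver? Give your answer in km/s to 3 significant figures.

Stage wet mass = m₀ − payload = 86,150 − 6,840 = 79,310 kg.
Stage dry mass = ε × stage wet mass = 0.056 × 79,310 = 4,441.36 kg.
Burnout mass m_f = stage dry + payload = 4,441.36 + 6,840 = 11,281.36 kg.
From the ideal rocket equation, Δv = v_e · ln(86,150/11,281.36) = 2660.0 × ln(7.636) = 2660.0 × 2.0329 ≈ 5408 m/s.

Δv ≈ 5.41 km/s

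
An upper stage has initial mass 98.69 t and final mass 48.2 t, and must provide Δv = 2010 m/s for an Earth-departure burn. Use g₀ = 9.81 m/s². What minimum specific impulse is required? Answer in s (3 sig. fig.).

Isp ≈ 286 s

ln(m₀/m_f) = ln(98690/48200) = ln(2.048) = 0.7166.
From the ideal rocket equation, v_e = Δv / ln(m₀/m_f) = 2010 / 0.7166 = 2804.8 m/s.
Isp = v_e / g₀ = 2804.8 / 9.81 = 285.9 s.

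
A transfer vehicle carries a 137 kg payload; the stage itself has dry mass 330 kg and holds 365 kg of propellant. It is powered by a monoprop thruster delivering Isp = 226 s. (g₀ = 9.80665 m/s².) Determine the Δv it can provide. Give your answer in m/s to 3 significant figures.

v_e = Isp · g₀ = 226 × 9.80665 = 2216.3 m/s.
m₀ = payload + dry + propellant = 137 + 330 + 365 = 832 kg.
m_f = payload + dry = 137 + 330 = 467 kg.
From the ideal rocket equation, Δv = v_e · ln(m₀/m_f) = 2216.3 × ln(1.782) = 2216.3 × 0.5775 ≈ 1279.9 m/s.

Δv ≈ 1280 m/s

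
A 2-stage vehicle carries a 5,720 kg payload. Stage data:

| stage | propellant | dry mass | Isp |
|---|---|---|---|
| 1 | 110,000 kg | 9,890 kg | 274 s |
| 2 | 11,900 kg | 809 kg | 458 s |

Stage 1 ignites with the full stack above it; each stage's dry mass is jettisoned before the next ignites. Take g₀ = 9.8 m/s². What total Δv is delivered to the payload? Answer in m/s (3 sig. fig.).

Ignition mass of stage 1 = 110,000+9,890 + 11,900+809 + 5,720 = 138,319 kg.
Stage 1: m₀ = 138,319 kg, m_f = 138,319 − 110,000 = 28,319 kg; Δv = 274×9.8×ln(4.884) = 2685.2×1.5860 ≈ 4259 m/s.
Stage 2: m₀ = 18,429 kg, m_f = 18,429 − 11,900 = 6,529 kg; Δv = 458×9.8×ln(2.823) = 4488.4×1.0377 ≈ 4657 m/s.
Total Δv = 4259 + 4657 = 8916 m/s.

Δv ≈ 8920 m/s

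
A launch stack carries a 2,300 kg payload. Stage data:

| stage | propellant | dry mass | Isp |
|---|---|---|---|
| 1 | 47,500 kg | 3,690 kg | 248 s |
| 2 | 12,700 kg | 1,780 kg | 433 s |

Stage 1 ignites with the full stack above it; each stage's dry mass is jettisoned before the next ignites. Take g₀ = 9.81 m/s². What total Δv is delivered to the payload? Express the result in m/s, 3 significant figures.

Δv ≈ 8930 m/s

Ignition mass of stage 1 = 47,500+3,690 + 12,700+1,780 + 2,300 = 67,970 kg.
Stage 1: m₀ = 67,970 kg, m_f = 67,970 − 47,500 = 20,470 kg; Δv = 248×9.81×ln(3.32) = 2432.9×1.2001 ≈ 2920 m/s.
Stage 2: m₀ = 16,780 kg, m_f = 16,780 − 12,700 = 4,080 kg; Δv = 433×9.81×ln(4.113) = 4247.7×1.4141 ≈ 6007 m/s.
Total Δv = 2920 + 6007 = 8927 m/s.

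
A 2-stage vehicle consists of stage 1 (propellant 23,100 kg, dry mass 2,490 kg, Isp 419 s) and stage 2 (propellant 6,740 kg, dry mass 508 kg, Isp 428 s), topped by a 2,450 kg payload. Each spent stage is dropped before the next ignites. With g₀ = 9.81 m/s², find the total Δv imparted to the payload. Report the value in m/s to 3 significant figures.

Ignition mass of stage 1 = 23,100+2,490 + 6,740+508 + 2,450 = 35,288 kg.
Stage 1: m₀ = 35,288 kg, m_f = 35,288 − 23,100 = 12,188 kg; Δv = 419×9.81×ln(2.895) = 4110.4×1.0631 ≈ 4370 m/s.
Stage 2: m₀ = 9,698 kg, m_f = 9,698 − 6,740 = 2,958 kg; Δv = 428×9.81×ln(3.279) = 4198.7×1.1874 ≈ 4986 m/s.
Total Δv = 4370 + 4986 = 9356 m/s.

Δv ≈ 9360 m/s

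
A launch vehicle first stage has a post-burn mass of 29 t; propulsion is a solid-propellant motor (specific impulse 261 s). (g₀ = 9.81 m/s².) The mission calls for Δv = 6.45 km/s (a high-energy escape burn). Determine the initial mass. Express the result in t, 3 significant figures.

v_e = Isp · g₀ = 261 × 9.81 = 2560.4 m/s.
By the Tsiolkovsky rocket equation, m₀/m_f = exp(Δv / v_e) = exp(6450 / 2560.4) = exp(2.5191) = 12.4178.
m₀ = m_f × 12.4178 = 29 × 12.4178 = 360.116 t.

initial mass ≈ 360 t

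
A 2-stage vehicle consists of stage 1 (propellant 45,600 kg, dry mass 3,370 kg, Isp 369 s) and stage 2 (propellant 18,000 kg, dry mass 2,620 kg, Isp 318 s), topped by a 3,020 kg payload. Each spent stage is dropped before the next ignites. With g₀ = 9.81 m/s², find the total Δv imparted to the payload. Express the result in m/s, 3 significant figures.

Ignition mass of stage 1 = 45,600+3,370 + 18,000+2,620 + 3,020 = 72,610 kg.
Stage 1: m₀ = 72,610 kg, m_f = 72,610 − 45,600 = 27,010 kg; Δv = 369×9.81×ln(2.688) = 3619.9×0.9889 ≈ 3580 m/s.
Stage 2: m₀ = 23,640 kg, m_f = 23,640 − 18,000 = 5,640 kg; Δv = 318×9.81×ln(4.191) = 3119.6×1.4331 ≈ 4471 m/s.
Total Δv = 3580 + 4471 = 8051 m/s.

Δv ≈ 8050 m/s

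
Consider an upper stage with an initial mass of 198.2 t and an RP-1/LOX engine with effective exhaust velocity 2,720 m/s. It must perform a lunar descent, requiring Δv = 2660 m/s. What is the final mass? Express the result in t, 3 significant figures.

m₀/m_f = exp(Δv / v_e) = exp(2660 / 2720.0) = exp(0.9779) = 2.6590.
m_f = m₀ / 2.6590 = 198.2 / 2.6590 = 74.5393 t.

final mass ≈ 74.5 t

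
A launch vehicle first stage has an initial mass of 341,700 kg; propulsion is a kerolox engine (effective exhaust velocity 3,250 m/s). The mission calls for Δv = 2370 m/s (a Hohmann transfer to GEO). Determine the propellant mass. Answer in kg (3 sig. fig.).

propellant mass ≈ 177000 kg

By the Tsiolkovsky rocket equation, m₀/m_f = exp(Δv / v_e) = exp(2370 / 3250.0) = exp(0.7292) = 2.0735.
m_f = 341,700 / 2.0735 = 164,794 kg, so propellant = m₀ − m_f = 341,700 − 164,794 = 176,906 kg.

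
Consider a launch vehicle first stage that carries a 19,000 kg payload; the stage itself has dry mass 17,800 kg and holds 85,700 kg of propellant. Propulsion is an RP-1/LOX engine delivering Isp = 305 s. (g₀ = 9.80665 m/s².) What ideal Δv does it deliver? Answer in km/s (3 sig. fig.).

Δv ≈ 3.60 km/s

v_e = Isp · g₀ = 305 × 9.80665 = 2991.0 m/s.
m₀ = payload + dry + propellant = 19,000 + 17,800 + 85,700 = 122,500 kg.
m_f = payload + dry = 19,000 + 17,800 = 36,800 kg.
By the Tsiolkovsky rocket equation, Δv = v_e · ln(m₀/m_f) = 2991.0 × ln(3.329) = 2991.0 × 1.2026 ≈ 3597.1 m/s.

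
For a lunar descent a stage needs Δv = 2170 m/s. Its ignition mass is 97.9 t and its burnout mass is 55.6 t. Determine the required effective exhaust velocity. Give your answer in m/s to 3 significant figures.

v_e ≈ 3840 m/s

ln(m₀/m_f) = ln(97900/55600) = ln(1.761) = 0.5658.
v_e = Δv / ln(m₀/m_f) = 2170 / 0.5658 = 3835.5 m/s.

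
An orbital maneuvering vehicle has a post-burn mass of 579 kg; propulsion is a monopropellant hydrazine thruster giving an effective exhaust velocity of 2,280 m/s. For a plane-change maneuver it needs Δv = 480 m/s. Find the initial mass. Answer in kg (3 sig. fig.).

Using Δv = v_e ln(m₀/m_f): m₀/m_f = exp(Δv / v_e) = exp(480 / 2280.0) = exp(0.2105) = 1.2343.
m₀ = m_f × 1.2343 = 579 × 1.2343 = 714.66 kg.

initial mass ≈ 715 kg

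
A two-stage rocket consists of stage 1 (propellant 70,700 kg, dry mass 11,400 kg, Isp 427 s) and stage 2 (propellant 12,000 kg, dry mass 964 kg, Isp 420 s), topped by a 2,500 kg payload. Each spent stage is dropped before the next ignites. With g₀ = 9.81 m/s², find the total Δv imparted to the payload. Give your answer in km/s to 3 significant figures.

Ignition mass of stage 1 = 70,700+11,400 + 12,000+964 + 2,500 = 97,564 kg.
Stage 1: m₀ = 97,564 kg, m_f = 97,564 − 70,700 = 26,864 kg; Δv = 427×9.81×ln(3.632) = 4188.9×1.2897 ≈ 5402 m/s.
Stage 2: m₀ = 15,464 kg, m_f = 15,464 − 12,000 = 3,464 kg; Δv = 420×9.81×ln(4.464) = 4120.2×1.4961 ≈ 6164 m/s.
Total Δv = 5402 + 6164 = 11566 m/s.

Δv ≈ 11.6 km/s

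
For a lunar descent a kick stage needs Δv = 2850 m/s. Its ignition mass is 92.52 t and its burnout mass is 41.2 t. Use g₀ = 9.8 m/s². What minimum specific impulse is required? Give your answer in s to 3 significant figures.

Isp ≈ 359 s

ln(m₀/m_f) = ln(92520/41200) = ln(2.246) = 0.8090.
Rocket equation: v_e = Δv / ln(m₀/m_f) = 2850 / 0.8090 = 3522.9 m/s.
Isp = v_e / g₀ = 3522.9 / 9.8 = 359.5 s.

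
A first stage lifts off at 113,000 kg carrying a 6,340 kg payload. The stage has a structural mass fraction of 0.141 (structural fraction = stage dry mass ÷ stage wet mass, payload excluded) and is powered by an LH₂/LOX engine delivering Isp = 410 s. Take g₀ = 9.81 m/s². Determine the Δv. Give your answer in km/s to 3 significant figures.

Δv ≈ 6.70 km/s

Stage wet mass = m₀ − payload = 113,000 − 6,340 = 106,660 kg.
Stage dry mass = ε × stage wet mass = 0.141 × 106,660 = 15,039.1 kg.
Burnout mass m_f = stage dry + payload = 15,039.1 + 6,340 = 21,379.1 kg.
v_e = Isp · g₀ = 410 × 9.81 = 4022.1 m/s.
By the Tsiolkovsky rocket equation, Δv = v_e · ln(113,000/21,379.1) = 4022.1 × ln(5.286) = 4022.1 × 1.6650 ≈ 6697 m/s.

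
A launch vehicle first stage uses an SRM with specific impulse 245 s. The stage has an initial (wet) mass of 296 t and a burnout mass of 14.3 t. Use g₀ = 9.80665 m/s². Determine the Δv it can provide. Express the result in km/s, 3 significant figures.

v_e = Isp · g₀ = 245 × 9.80665 = 2402.6 m/s.
Δv = v_e · ln(m₀/m_f) = 2402.6 × ln(20.7) = 2402.6 × 3.0301 ≈ 7280.2 m/s.

Δv ≈ 7.28 km/s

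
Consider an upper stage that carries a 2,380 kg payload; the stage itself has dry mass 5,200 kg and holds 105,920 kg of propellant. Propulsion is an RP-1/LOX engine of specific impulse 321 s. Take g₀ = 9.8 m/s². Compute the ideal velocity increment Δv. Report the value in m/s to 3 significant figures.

Δv ≈ 8510 m/s

v_e = Isp · g₀ = 321 × 9.8 = 3145.8 m/s.
m₀ = payload + dry + propellant = 2,380 + 5,200 + 105,920 = 113,500 kg.
m_f = payload + dry = 2,380 + 5,200 = 7,580 kg.
Rocket equation: Δv = v_e · ln(m₀/m_f) = 3145.8 × ln(14.97) = 3145.8 × 2.7063 ≈ 8513.4 m/s.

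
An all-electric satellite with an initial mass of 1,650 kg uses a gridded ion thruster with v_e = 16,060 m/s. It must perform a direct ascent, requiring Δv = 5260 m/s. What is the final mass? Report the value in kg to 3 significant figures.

final mass ≈ 1190 kg

From the ideal rocket equation, m₀/m_f = exp(Δv / v_e) = exp(5260 / 16060.0) = exp(0.3275) = 1.3875.
m_f = m₀ / 1.3875 = 1,650 / 1.3875 = 1,189.19 kg.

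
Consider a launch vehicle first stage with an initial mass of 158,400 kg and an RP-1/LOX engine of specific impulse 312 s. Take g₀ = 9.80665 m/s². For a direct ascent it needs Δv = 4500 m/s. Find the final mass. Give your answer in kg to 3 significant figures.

final mass ≈ 36400 kg

v_e = Isp · g₀ = 312 × 9.80665 = 3059.7 m/s.
Rocket equation: m₀/m_f = exp(Δv / v_e) = exp(4500 / 3059.7) = exp(1.4707) = 4.3525.
m_f = m₀ / 4.3525 = 158,400 / 4.3525 = 36,392.9 kg.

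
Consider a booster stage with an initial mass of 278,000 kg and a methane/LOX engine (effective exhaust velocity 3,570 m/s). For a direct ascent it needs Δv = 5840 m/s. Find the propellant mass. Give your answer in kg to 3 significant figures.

m₀/m_f = exp(Δv / v_e) = exp(5840 / 3570.0) = exp(1.6359) = 5.1338.
m_f = 278,000 / 5.1338 = 54,150.9 kg, so propellant = m₀ − m_f = 278,000 − 54,150.9 = 223,849.1 kg.

propellant mass ≈ 224000 kg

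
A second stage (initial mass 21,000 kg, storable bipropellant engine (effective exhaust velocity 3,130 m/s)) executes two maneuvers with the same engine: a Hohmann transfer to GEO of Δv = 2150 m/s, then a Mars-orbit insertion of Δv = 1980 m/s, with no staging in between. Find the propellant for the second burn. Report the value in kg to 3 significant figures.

propellant for the second burn ≈ 4950 kg

After the first burn: m = 21000 × exp(−2150/3130.0) = 21000 × 0.50313 = 10,565.7 kg.
After the second burn: m = 10,565.7 × exp(−1980/3130.0) = 10,565.7 × 0.53122 = 5,612.71 kg.
Second-burn propellant = 10,565.7 − 5,612.71 = 4,952.99 kg.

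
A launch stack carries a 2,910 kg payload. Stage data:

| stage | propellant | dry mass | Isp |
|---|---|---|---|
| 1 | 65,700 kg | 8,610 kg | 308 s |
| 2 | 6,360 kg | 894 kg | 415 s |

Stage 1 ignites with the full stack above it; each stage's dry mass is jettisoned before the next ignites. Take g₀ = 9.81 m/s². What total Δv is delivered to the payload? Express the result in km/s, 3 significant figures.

Ignition mass of stage 1 = 65,700+8,610 + 6,360+894 + 2,910 = 84,474 kg.
Stage 1: m₀ = 84,474 kg, m_f = 84,474 − 65,700 = 18,774 kg; Δv = 308×9.81×ln(4.5) = 3021.5×1.5040 ≈ 4544 m/s.
Stage 2: m₀ = 10,164 kg, m_f = 10,164 − 6,360 = 3,804 kg; Δv = 415×9.81×ln(2.672) = 4071.2×0.9828 ≈ 4001 m/s.
Total Δv = 4544 + 4001 = 8545 m/s.

Δv ≈ 8.55 km/s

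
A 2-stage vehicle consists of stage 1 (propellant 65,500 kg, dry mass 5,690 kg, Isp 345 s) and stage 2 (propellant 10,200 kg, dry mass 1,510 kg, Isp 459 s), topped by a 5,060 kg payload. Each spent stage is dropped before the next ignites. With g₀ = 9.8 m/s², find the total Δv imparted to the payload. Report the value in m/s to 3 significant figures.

Ignition mass of stage 1 = 65,500+5,690 + 10,200+1,510 + 5,060 = 87,960 kg.
Stage 1: m₀ = 87,960 kg, m_f = 87,960 − 65,500 = 22,460 kg; Δv = 345×9.8×ln(3.916) = 3381.0×1.3651 ≈ 4616 m/s.
Stage 2: m₀ = 16,770 kg, m_f = 16,770 − 10,200 = 6,570 kg; Δv = 459×9.8×ln(2.553) = 4498.2×0.9371 ≈ 4215 m/s.
Total Δv = 4616 + 4215 = 8831 m/s.

Δv ≈ 8830 m/s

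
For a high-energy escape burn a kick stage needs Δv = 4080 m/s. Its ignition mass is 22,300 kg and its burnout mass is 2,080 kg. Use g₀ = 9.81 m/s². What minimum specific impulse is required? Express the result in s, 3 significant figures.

Isp ≈ 175 s

ln(m₀/m_f) = ln(22300/2080) = ln(10.72) = 2.3722.
v_e = Δv / ln(m₀/m_f) = 4080 / 2.3722 = 1719.9 m/s.
Isp = v_e / g₀ = 1719.9 / 9.81 = 175.3 s.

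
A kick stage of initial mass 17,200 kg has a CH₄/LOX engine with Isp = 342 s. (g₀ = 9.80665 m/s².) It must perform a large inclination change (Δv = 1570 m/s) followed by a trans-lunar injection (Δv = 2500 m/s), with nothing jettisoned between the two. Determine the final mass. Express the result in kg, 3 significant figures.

final mass ≈ 5110 kg

v_e = Isp · g₀ = 342 × 9.80665 = 3353.9 m/s.
After the first burn: m = 17200 × exp(−1570/3353.9) = 17200 × 0.62618 = 10,770.3 kg.
After the second burn: m = 10,770.3 × exp(−2500/3353.9) = 10,770.3 × 0.47454 = 5,110.94 kg.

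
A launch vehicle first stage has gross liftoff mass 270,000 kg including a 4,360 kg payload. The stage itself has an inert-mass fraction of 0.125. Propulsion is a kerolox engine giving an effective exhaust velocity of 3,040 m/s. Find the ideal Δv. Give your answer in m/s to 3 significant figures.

Δv ≈ 6000 m/s

Stage wet mass = m₀ − payload = 270,000 − 4,360 = 265,640 kg.
Stage dry mass = ε × stage wet mass = 0.125 × 265,640 = 33,205 kg.
Burnout mass m_f = stage dry + payload = 33,205 + 4,360 = 37,565 kg.
Rocket equation: Δv = v_e · ln(270,000/37,565) = 3040.0 × ln(7.188) = 3040.0 × 1.9723 ≈ 5996 m/s.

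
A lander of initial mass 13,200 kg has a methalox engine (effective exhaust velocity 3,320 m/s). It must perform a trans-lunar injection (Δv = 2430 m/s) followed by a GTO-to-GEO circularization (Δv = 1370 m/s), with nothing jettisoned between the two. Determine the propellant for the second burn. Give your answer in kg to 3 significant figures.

propellant for the second burn ≈ 2150 kg

After the first burn: m = 13200 × exp(−2430/3320.0) = 13200 × 0.48098 = 6,348.94 kg.
After the second burn: m = 6,348.94 × exp(−1370/3320.0) = 6,348.94 × 0.66189 = 4,202.3 kg.
Second-burn propellant = 6,348.94 − 4,202.3 = 2,146.64 kg.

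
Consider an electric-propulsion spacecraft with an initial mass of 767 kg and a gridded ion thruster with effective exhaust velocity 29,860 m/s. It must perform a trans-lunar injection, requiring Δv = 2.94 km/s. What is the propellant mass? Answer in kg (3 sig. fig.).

Rocket equation: m₀/m_f = exp(Δv / v_e) = exp(2940 / 29860.0) = exp(0.0985) = 1.1035.
m_f = 767 / 1.1035 = 695.061 kg, so propellant = m₀ − m_f = 767 − 695.061 = 71.939 kg.

propellant mass ≈ 71.9 kg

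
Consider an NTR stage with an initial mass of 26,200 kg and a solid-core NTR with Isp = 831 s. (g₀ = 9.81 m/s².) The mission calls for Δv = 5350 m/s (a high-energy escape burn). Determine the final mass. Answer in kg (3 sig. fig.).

final mass ≈ 13600 kg

v_e = Isp · g₀ = 831 × 9.81 = 8152.1 m/s.
m₀/m_f = exp(Δv / v_e) = exp(5350 / 8152.1) = exp(0.6563) = 1.9276.
m_f = m₀ / 1.9276 = 26,200 / 1.9276 = 13,592 kg.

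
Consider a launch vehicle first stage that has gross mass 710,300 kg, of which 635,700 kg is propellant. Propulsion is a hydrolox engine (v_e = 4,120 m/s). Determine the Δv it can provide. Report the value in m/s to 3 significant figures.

m_f = m₀ − m_prop = 710,300 − 635,700 = 74,600 kg.
Δv = v_e · ln(m₀/m_f) = 4120.0 × ln(9.521) = 4120.0 × 2.2535 ≈ 9284.6 m/s.

Δv ≈ 9280 m/s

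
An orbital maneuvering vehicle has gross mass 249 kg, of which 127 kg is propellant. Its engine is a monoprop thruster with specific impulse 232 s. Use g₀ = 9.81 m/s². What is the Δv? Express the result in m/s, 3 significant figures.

v_e = Isp · g₀ = 232 × 9.81 = 2275.9 m/s.
m_f = m₀ − m_prop = 249 − 127 = 122 kg.
Using Δv = v_e ln(m₀/m_f): Δv = v_e · ln(m₀/m_f) = 2275.9 × ln(2.041) = 2275.9 × 0.7134 ≈ 1623.7 m/s.

Δv ≈ 1620 m/s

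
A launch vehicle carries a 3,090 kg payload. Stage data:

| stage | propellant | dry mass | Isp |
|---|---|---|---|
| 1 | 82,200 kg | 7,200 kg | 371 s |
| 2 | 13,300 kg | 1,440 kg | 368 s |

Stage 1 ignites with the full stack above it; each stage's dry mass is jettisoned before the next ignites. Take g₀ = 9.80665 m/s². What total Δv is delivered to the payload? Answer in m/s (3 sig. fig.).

Δv ≈ 10200 m/s

Ignition mass of stage 1 = 82,200+7,200 + 13,300+1,440 + 3,090 = 107,230 kg.
Stage 1: m₀ = 107,230 kg, m_f = 107,230 − 82,200 = 25,030 kg; Δv = 371×9.80665×ln(4.284) = 3638.3×1.4549 ≈ 5293 m/s.
Stage 2: m₀ = 17,830 kg, m_f = 17,830 − 13,300 = 4,530 kg; Δv = 368×9.80665×ln(3.936) = 3608.8×1.3702 ≈ 4945 m/s.
Total Δv = 5293 + 4945 = 10238 m/s.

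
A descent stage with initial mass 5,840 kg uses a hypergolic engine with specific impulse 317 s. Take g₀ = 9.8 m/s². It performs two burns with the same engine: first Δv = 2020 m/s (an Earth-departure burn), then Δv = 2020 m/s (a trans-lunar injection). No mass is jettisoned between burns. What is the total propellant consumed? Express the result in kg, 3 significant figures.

total propellant consumed ≈ 4250 kg

v_e = Isp · g₀ = 317 × 9.8 = 3106.6 m/s.
After the first burn: m = 5840 × exp(−2020/3106.6) = 5840 × 0.52193 = 3,048.07 kg.
After the second burn: m = 3,048.07 × exp(−2020/3106.6) = 3,048.07 × 0.52193 = 1,590.88 kg.
Total propellant = m₀ − m_final = 5840 − 1,590.88 = 4,249.12 kg.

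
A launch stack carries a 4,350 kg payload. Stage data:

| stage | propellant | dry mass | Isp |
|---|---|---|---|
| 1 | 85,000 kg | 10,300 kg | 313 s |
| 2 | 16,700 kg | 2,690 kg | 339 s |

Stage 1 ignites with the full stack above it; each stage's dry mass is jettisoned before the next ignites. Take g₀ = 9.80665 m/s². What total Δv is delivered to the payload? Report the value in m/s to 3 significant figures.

Δv ≈ 7880 m/s

Ignition mass of stage 1 = 85,000+10,300 + 16,700+2,690 + 4,350 = 119,040 kg.
Stage 1: m₀ = 119,040 kg, m_f = 119,040 − 85,000 = 34,040 kg; Δv = 313×9.80665×ln(3.497) = 3069.5×1.2519 ≈ 3843 m/s.
Stage 2: m₀ = 23,740 kg, m_f = 23,740 − 16,700 = 7,040 kg; Δv = 339×9.80665×ln(3.372) = 3324.5×1.2156 ≈ 4041 m/s.
Total Δv = 3843 + 4041 = 7884 m/s.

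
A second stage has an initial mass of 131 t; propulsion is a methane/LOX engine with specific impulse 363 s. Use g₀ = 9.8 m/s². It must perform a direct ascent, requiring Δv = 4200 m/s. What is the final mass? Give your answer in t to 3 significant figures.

final mass ≈ 40.2 t

v_e = Isp · g₀ = 363 × 9.8 = 3557.4 m/s.
Using Δv = v_e ln(m₀/m_f): m₀/m_f = exp(Δv / v_e) = exp(4200 / 3557.4) = exp(1.1806) = 3.2564.
m_f = m₀ / 3.2564 = 131 / 3.2564 = 40.2285 t.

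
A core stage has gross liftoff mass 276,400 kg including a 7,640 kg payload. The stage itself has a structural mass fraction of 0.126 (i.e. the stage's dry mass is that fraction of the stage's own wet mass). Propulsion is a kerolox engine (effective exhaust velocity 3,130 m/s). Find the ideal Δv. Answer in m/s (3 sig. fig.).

Stage wet mass = m₀ − payload = 276,400 − 7,640 = 268,760 kg.
Stage dry mass = ε × stage wet mass = 0.126 × 268,760 = 33,863.8 kg.
Burnout mass m_f = stage dry + payload = 33,863.8 + 7,640 = 41,503.8 kg.
From the ideal rocket equation, Δv = v_e · ln(276,400/41,503.8) = 3130.0 × ln(6.66) = 3130.0 × 1.8961 ≈ 5935 m/s.

Δv ≈ 5930 m/s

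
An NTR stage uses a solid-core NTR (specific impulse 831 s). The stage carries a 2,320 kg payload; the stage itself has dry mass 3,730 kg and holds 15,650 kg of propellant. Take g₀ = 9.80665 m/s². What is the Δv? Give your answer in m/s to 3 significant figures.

Δv ≈ 10400 m/s

v_e = Isp · g₀ = 831 × 9.80665 = 8149.3 m/s.
m₀ = payload + dry + propellant = 2,320 + 3,730 + 15,650 = 21,700 kg.
m_f = payload + dry = 2,320 + 3,730 = 6,050 kg.
Δv = v_e · ln(m₀/m_f) = 8149.3 × ln(3.587) = 8149.3 × 1.2773 ≈ 10408.8 m/s.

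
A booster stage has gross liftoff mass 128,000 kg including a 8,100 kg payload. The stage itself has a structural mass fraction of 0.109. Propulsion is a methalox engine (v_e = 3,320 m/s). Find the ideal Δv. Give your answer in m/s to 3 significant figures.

Stage wet mass = m₀ − payload = 128,000 − 8,100 = 119,900 kg.
Stage dry mass = ε × stage wet mass = 0.109 × 119,900 = 13,069.1 kg.
Burnout mass m_f = stage dry + payload = 13,069.1 + 8,100 = 21,169.1 kg.
Rocket equation: Δv = v_e · ln(128,000/21,169.1) = 3320.0 × ln(6.047) = 3320.0 × 1.7995 ≈ 5974 m/s.

Δv ≈ 5970 m/s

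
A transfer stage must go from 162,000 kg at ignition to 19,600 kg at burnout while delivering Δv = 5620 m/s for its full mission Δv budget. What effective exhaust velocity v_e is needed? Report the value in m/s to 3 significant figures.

v_e ≈ 2660 m/s

ln(m₀/m_f) = ln(162000/19600) = ln(8.265) = 2.1121.
v_e = Δv / ln(m₀/m_f) = 5620 / 2.1121 = 2660.9 m/s.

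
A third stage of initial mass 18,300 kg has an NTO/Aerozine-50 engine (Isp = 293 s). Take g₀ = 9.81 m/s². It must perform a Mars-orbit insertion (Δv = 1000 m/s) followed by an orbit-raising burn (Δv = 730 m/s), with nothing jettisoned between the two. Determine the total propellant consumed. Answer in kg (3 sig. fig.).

total propellant consumed ≈ 8280 kg

v_e = Isp · g₀ = 293 × 9.81 = 2874.3 m/s.
After the first burn: m = 18300 × exp(−1000/2874.3) = 18300 × 0.70616 = 12,922.7 kg.
After the second burn: m = 12,922.7 × exp(−730/2874.3) = 12,922.7 × 0.77571 = 10,024.3 kg.
Total propellant = m₀ − m_final = 18300 − 10,024.3 = 8,275.7 kg.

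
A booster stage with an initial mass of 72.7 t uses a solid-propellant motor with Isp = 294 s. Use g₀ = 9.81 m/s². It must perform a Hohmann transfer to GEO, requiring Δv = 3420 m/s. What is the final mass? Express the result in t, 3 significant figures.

final mass ≈ 22.2 t

v_e = Isp · g₀ = 294 × 9.81 = 2884.1 m/s.
Rocket equation: m₀/m_f = exp(Δv / v_e) = exp(3420 / 2884.1) = exp(1.1858) = 3.2733.
m_f = m₀ / 3.2733 = 72.7 / 3.2733 = 22.21 t.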